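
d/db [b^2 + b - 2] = 2*b + 1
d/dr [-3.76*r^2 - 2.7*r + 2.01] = -7.52*r - 2.7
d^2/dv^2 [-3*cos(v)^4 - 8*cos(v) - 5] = 4*(3*cos(3*v) + 2)*cos(v)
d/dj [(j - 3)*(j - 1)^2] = (j - 1)*(3*j - 7)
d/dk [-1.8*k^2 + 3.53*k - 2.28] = 3.53 - 3.6*k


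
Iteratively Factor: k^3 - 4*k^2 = (k - 4)*(k^2) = k*(k - 4)*(k)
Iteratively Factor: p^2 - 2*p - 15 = (p - 5)*(p + 3)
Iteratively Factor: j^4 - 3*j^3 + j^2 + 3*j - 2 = (j + 1)*(j^3 - 4*j^2 + 5*j - 2) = (j - 1)*(j + 1)*(j^2 - 3*j + 2) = (j - 2)*(j - 1)*(j + 1)*(j - 1)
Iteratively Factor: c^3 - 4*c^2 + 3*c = (c - 3)*(c^2 - c) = (c - 3)*(c - 1)*(c)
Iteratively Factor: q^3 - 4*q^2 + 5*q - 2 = (q - 1)*(q^2 - 3*q + 2) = (q - 2)*(q - 1)*(q - 1)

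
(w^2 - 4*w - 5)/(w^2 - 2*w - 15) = (w + 1)/(w + 3)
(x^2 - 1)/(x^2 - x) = (x + 1)/x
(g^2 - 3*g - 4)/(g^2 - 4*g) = (g + 1)/g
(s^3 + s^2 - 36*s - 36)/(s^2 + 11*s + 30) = (s^2 - 5*s - 6)/(s + 5)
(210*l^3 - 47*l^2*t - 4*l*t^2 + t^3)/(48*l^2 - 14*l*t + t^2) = (-35*l^2 + 2*l*t + t^2)/(-8*l + t)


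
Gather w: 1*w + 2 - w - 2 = 0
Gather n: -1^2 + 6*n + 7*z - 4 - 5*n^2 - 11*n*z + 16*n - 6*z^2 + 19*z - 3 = -5*n^2 + n*(22 - 11*z) - 6*z^2 + 26*z - 8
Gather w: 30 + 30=60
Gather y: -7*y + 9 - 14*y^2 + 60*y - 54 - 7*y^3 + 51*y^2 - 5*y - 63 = -7*y^3 + 37*y^2 + 48*y - 108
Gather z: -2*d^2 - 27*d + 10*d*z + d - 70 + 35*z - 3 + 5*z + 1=-2*d^2 - 26*d + z*(10*d + 40) - 72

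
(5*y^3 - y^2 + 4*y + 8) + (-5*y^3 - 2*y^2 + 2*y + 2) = -3*y^2 + 6*y + 10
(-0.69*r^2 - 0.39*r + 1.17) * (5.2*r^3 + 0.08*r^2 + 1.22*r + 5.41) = -3.588*r^5 - 2.0832*r^4 + 5.211*r^3 - 4.1151*r^2 - 0.6825*r + 6.3297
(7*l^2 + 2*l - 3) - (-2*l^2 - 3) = 9*l^2 + 2*l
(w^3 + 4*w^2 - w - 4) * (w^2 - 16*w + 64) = w^5 - 12*w^4 - w^3 + 268*w^2 - 256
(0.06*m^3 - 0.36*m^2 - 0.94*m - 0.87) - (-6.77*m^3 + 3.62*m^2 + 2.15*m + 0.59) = 6.83*m^3 - 3.98*m^2 - 3.09*m - 1.46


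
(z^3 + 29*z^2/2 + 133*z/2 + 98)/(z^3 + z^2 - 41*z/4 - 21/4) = 2*(z^2 + 11*z + 28)/(2*z^2 - 5*z - 3)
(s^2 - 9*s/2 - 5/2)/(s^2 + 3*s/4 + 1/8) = 4*(s - 5)/(4*s + 1)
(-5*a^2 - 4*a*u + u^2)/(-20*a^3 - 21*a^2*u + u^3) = 1/(4*a + u)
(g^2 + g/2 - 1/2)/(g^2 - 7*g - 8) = (g - 1/2)/(g - 8)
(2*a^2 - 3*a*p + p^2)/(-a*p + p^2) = (-2*a + p)/p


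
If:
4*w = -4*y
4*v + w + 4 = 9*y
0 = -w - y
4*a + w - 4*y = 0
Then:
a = 5*y/4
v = 5*y/2 - 1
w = -y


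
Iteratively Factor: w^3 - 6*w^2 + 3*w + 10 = (w + 1)*(w^2 - 7*w + 10) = (w - 2)*(w + 1)*(w - 5)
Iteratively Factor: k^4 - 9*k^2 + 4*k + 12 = (k - 2)*(k^3 + 2*k^2 - 5*k - 6) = (k - 2)*(k + 1)*(k^2 + k - 6) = (k - 2)*(k + 1)*(k + 3)*(k - 2)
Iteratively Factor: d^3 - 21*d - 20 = (d + 4)*(d^2 - 4*d - 5) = (d - 5)*(d + 4)*(d + 1)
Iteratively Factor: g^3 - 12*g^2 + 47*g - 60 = (g - 5)*(g^2 - 7*g + 12) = (g - 5)*(g - 4)*(g - 3)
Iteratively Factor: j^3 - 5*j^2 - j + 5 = (j - 1)*(j^2 - 4*j - 5) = (j - 5)*(j - 1)*(j + 1)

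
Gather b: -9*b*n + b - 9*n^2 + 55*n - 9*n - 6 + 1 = b*(1 - 9*n) - 9*n^2 + 46*n - 5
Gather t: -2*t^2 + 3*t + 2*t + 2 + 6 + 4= -2*t^2 + 5*t + 12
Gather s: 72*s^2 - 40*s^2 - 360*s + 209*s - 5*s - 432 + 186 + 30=32*s^2 - 156*s - 216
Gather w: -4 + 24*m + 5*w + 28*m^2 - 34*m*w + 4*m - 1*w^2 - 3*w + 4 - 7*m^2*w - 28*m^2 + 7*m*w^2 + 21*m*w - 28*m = w^2*(7*m - 1) + w*(-7*m^2 - 13*m + 2)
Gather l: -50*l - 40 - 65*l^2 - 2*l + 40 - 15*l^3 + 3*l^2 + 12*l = -15*l^3 - 62*l^2 - 40*l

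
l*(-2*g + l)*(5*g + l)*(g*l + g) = -10*g^3*l^2 - 10*g^3*l + 3*g^2*l^3 + 3*g^2*l^2 + g*l^4 + g*l^3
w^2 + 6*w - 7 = (w - 1)*(w + 7)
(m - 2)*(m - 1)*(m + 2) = m^3 - m^2 - 4*m + 4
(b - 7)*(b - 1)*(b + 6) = b^3 - 2*b^2 - 41*b + 42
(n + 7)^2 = n^2 + 14*n + 49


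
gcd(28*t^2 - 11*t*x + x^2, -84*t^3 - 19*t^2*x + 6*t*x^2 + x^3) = -4*t + x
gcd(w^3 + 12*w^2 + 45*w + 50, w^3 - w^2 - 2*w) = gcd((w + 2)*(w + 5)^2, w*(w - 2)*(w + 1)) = 1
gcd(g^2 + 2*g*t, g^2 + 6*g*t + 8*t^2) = g + 2*t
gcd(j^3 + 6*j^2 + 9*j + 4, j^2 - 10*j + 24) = 1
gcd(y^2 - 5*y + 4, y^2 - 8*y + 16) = y - 4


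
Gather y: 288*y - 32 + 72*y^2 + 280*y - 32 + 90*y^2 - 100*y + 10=162*y^2 + 468*y - 54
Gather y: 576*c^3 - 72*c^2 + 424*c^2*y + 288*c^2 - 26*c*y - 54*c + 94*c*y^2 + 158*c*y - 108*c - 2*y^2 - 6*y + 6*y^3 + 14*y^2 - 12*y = 576*c^3 + 216*c^2 - 162*c + 6*y^3 + y^2*(94*c + 12) + y*(424*c^2 + 132*c - 18)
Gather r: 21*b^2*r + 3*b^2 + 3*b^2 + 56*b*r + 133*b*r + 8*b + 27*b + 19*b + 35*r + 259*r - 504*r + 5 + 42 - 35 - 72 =6*b^2 + 54*b + r*(21*b^2 + 189*b - 210) - 60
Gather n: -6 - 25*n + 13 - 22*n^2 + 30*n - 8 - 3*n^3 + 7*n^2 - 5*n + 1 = -3*n^3 - 15*n^2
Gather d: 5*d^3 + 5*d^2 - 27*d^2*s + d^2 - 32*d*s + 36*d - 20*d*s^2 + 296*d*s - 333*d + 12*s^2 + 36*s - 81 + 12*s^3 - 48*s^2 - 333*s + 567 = 5*d^3 + d^2*(6 - 27*s) + d*(-20*s^2 + 264*s - 297) + 12*s^3 - 36*s^2 - 297*s + 486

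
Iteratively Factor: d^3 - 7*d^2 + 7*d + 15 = (d + 1)*(d^2 - 8*d + 15) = (d - 3)*(d + 1)*(d - 5)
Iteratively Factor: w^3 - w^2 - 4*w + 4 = (w + 2)*(w^2 - 3*w + 2) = (w - 2)*(w + 2)*(w - 1)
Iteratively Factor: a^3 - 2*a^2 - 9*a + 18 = (a - 2)*(a^2 - 9) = (a - 3)*(a - 2)*(a + 3)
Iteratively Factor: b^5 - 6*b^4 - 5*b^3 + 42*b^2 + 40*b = (b - 5)*(b^4 - b^3 - 10*b^2 - 8*b) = (b - 5)*(b + 2)*(b^3 - 3*b^2 - 4*b) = (b - 5)*(b + 1)*(b + 2)*(b^2 - 4*b) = (b - 5)*(b - 4)*(b + 1)*(b + 2)*(b)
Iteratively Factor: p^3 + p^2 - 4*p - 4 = (p + 1)*(p^2 - 4) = (p + 1)*(p + 2)*(p - 2)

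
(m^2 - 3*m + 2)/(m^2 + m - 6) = (m - 1)/(m + 3)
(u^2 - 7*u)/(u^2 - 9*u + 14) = u/(u - 2)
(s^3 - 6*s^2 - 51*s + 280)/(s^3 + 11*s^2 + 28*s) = (s^2 - 13*s + 40)/(s*(s + 4))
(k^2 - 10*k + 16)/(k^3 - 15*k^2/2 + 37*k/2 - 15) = 2*(k - 8)/(2*k^2 - 11*k + 15)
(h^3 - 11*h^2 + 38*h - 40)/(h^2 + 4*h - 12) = (h^2 - 9*h + 20)/(h + 6)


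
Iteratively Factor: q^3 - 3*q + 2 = (q + 2)*(q^2 - 2*q + 1) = (q - 1)*(q + 2)*(q - 1)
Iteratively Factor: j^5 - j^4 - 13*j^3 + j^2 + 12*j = (j)*(j^4 - j^3 - 13*j^2 + j + 12) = j*(j - 4)*(j^3 + 3*j^2 - j - 3) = j*(j - 4)*(j + 1)*(j^2 + 2*j - 3) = j*(j - 4)*(j + 1)*(j + 3)*(j - 1)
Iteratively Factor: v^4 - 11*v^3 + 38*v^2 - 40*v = (v - 5)*(v^3 - 6*v^2 + 8*v) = (v - 5)*(v - 4)*(v^2 - 2*v) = v*(v - 5)*(v - 4)*(v - 2)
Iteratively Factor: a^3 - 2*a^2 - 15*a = (a)*(a^2 - 2*a - 15) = a*(a + 3)*(a - 5)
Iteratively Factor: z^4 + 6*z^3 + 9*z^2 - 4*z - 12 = (z + 2)*(z^3 + 4*z^2 + z - 6) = (z - 1)*(z + 2)*(z^2 + 5*z + 6) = (z - 1)*(z + 2)^2*(z + 3)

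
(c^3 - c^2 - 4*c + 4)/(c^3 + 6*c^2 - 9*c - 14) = (c^2 + c - 2)/(c^2 + 8*c + 7)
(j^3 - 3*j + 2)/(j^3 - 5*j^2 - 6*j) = (-j^3 + 3*j - 2)/(j*(-j^2 + 5*j + 6))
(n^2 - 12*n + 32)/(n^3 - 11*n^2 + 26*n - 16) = (n - 4)/(n^2 - 3*n + 2)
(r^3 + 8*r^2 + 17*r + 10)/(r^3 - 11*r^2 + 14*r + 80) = (r^2 + 6*r + 5)/(r^2 - 13*r + 40)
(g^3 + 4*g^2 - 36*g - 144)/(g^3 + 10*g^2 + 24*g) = (g - 6)/g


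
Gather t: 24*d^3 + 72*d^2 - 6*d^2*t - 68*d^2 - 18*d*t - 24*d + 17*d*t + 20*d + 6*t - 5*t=24*d^3 + 4*d^2 - 4*d + t*(-6*d^2 - d + 1)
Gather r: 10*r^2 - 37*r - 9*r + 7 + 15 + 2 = 10*r^2 - 46*r + 24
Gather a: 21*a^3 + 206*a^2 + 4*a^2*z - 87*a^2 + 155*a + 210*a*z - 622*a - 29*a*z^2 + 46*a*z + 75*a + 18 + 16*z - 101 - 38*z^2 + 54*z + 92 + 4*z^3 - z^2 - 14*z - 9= 21*a^3 + a^2*(4*z + 119) + a*(-29*z^2 + 256*z - 392) + 4*z^3 - 39*z^2 + 56*z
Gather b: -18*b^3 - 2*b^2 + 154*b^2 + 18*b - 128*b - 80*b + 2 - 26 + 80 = -18*b^3 + 152*b^2 - 190*b + 56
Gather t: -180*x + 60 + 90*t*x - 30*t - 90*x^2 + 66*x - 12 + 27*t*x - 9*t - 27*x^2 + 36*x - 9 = t*(117*x - 39) - 117*x^2 - 78*x + 39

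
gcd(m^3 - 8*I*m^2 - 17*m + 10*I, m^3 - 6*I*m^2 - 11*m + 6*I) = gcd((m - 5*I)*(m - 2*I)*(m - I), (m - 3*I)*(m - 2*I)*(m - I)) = m^2 - 3*I*m - 2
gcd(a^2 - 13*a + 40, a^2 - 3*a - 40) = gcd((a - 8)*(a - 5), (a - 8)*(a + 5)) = a - 8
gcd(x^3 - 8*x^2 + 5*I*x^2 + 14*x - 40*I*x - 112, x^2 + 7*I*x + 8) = 1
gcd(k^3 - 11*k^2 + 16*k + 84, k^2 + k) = 1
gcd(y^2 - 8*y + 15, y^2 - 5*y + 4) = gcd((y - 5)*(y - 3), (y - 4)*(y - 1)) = 1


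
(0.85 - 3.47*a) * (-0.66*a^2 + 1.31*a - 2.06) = 2.2902*a^3 - 5.1067*a^2 + 8.2617*a - 1.751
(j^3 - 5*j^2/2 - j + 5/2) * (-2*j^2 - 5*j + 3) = -2*j^5 + 35*j^3/2 - 15*j^2/2 - 31*j/2 + 15/2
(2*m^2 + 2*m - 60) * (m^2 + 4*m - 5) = 2*m^4 + 10*m^3 - 62*m^2 - 250*m + 300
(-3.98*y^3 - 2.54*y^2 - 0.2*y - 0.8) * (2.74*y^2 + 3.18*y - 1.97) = -10.9052*y^5 - 19.616*y^4 - 0.784600000000001*y^3 + 2.1758*y^2 - 2.15*y + 1.576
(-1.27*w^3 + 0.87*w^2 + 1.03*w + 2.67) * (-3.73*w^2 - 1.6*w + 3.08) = 4.7371*w^5 - 1.2131*w^4 - 9.1455*w^3 - 8.9275*w^2 - 1.0996*w + 8.2236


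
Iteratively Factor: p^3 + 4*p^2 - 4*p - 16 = (p - 2)*(p^2 + 6*p + 8) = (p - 2)*(p + 4)*(p + 2)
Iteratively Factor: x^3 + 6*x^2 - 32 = (x - 2)*(x^2 + 8*x + 16) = (x - 2)*(x + 4)*(x + 4)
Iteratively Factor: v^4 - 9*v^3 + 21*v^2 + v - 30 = (v - 3)*(v^3 - 6*v^2 + 3*v + 10) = (v - 3)*(v - 2)*(v^2 - 4*v - 5) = (v - 5)*(v - 3)*(v - 2)*(v + 1)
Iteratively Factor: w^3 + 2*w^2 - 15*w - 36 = (w + 3)*(w^2 - w - 12) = (w + 3)^2*(w - 4)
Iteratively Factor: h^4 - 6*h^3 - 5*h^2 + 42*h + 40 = (h + 2)*(h^3 - 8*h^2 + 11*h + 20) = (h + 1)*(h + 2)*(h^2 - 9*h + 20) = (h - 5)*(h + 1)*(h + 2)*(h - 4)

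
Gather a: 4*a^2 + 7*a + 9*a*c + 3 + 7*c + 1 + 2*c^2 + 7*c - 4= 4*a^2 + a*(9*c + 7) + 2*c^2 + 14*c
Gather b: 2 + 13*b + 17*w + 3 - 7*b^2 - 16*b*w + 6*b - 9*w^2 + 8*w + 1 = -7*b^2 + b*(19 - 16*w) - 9*w^2 + 25*w + 6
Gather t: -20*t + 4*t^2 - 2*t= 4*t^2 - 22*t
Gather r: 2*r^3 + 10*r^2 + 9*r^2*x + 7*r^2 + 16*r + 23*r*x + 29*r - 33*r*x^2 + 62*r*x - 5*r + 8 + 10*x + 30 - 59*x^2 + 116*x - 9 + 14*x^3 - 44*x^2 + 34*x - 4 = 2*r^3 + r^2*(9*x + 17) + r*(-33*x^2 + 85*x + 40) + 14*x^3 - 103*x^2 + 160*x + 25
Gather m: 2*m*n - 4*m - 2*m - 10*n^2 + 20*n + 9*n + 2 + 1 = m*(2*n - 6) - 10*n^2 + 29*n + 3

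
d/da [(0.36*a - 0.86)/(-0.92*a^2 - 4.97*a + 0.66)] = (0.3312*a^2 - 1.5824*a - 4.0366)/(0.8464*a^4 + 9.1448*a^3 + 23.4865*a^2 - 6.5604*a + 0.4356)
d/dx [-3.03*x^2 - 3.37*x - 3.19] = -6.06*x - 3.37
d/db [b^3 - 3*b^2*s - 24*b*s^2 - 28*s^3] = 3*b^2 - 6*b*s - 24*s^2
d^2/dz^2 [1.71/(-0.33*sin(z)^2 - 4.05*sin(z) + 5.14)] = (0.744876*sin(z)^4 + 6.856245*sin(z)^3 + 38.532969*sin(z)^2 + 21.88458*sin(z) - 61.897554)/(0.33*sin(z)^2 + 4.05*sin(z) - 5.14)^3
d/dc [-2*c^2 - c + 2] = -4*c - 1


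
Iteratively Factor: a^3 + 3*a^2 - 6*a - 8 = (a - 2)*(a^2 + 5*a + 4) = (a - 2)*(a + 4)*(a + 1)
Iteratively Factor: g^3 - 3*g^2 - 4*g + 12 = (g + 2)*(g^2 - 5*g + 6) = (g - 3)*(g + 2)*(g - 2)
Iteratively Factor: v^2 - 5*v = (v - 5)*(v)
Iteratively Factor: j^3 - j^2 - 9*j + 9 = (j - 1)*(j^2 - 9) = (j - 3)*(j - 1)*(j + 3)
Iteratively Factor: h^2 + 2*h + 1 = (h + 1)*(h + 1)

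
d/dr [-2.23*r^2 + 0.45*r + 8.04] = 0.45 - 4.46*r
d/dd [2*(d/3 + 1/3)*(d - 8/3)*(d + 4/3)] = 2*d^2 - 4*d/9 - 88/27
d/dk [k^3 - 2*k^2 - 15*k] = 3*k^2 - 4*k - 15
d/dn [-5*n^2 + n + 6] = 1 - 10*n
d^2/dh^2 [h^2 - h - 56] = 2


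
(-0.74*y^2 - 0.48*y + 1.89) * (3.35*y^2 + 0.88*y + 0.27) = -2.479*y^4 - 2.2592*y^3 + 5.7093*y^2 + 1.5336*y + 0.5103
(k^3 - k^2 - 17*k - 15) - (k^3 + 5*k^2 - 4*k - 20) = -6*k^2 - 13*k + 5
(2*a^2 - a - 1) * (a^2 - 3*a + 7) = 2*a^4 - 7*a^3 + 16*a^2 - 4*a - 7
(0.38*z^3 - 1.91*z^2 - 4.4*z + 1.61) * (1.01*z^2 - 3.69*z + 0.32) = 0.3838*z^5 - 3.3313*z^4 + 2.7255*z^3 + 17.2509*z^2 - 7.3489*z + 0.5152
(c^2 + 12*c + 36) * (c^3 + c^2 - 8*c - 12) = c^5 + 13*c^4 + 40*c^3 - 72*c^2 - 432*c - 432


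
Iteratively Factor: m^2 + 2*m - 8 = (m - 2)*(m + 4)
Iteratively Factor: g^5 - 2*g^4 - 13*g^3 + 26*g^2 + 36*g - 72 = (g - 2)*(g^4 - 13*g^2 + 36) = (g - 2)*(g + 2)*(g^3 - 2*g^2 - 9*g + 18) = (g - 2)*(g + 2)*(g + 3)*(g^2 - 5*g + 6) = (g - 3)*(g - 2)*(g + 2)*(g + 3)*(g - 2)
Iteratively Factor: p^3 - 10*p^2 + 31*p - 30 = (p - 5)*(p^2 - 5*p + 6) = (p - 5)*(p - 2)*(p - 3)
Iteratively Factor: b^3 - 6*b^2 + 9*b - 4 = (b - 4)*(b^2 - 2*b + 1) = (b - 4)*(b - 1)*(b - 1)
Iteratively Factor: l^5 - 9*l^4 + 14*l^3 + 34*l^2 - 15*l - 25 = (l + 1)*(l^4 - 10*l^3 + 24*l^2 + 10*l - 25) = (l - 5)*(l + 1)*(l^3 - 5*l^2 - l + 5) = (l - 5)^2*(l + 1)*(l^2 - 1) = (l - 5)^2*(l + 1)^2*(l - 1)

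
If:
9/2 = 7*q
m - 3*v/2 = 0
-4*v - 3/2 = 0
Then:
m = -9/16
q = 9/14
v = -3/8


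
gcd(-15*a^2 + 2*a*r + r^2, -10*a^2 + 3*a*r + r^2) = 5*a + r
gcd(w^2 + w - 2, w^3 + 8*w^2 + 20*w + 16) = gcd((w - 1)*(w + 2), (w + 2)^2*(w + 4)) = w + 2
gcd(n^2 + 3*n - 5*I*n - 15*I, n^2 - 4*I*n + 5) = n - 5*I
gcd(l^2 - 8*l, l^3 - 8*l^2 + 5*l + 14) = 1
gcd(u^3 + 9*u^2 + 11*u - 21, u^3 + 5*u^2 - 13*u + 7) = u^2 + 6*u - 7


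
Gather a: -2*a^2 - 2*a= -2*a^2 - 2*a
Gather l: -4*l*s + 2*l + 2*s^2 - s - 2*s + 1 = l*(2 - 4*s) + 2*s^2 - 3*s + 1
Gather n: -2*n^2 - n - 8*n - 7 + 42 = -2*n^2 - 9*n + 35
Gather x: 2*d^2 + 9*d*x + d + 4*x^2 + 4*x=2*d^2 + d + 4*x^2 + x*(9*d + 4)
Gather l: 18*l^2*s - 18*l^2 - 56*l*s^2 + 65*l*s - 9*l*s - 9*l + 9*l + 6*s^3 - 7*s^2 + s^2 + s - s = l^2*(18*s - 18) + l*(-56*s^2 + 56*s) + 6*s^3 - 6*s^2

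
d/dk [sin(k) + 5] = cos(k)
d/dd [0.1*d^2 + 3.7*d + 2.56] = 0.2*d + 3.7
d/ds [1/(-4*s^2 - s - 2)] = (8*s + 1)/(4*s^2 + s + 2)^2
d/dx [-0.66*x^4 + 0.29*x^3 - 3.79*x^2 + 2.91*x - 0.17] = -2.64*x^3 + 0.87*x^2 - 7.58*x + 2.91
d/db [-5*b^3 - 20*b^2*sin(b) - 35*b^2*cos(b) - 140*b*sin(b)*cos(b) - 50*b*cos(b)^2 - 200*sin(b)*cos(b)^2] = 35*b^2*sin(b) - 20*b^2*cos(b) - 15*b^2 - 40*b*sin(b) + 50*b*sin(2*b) - 70*b*cos(b) - 140*b*cos(2*b) - 70*sin(2*b) - 50*cos(b) - 25*cos(2*b) - 150*cos(3*b) - 25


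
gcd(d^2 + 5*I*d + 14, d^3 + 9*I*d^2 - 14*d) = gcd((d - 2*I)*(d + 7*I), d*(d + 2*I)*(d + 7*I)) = d + 7*I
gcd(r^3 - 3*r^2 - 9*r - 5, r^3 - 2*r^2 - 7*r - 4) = r^2 + 2*r + 1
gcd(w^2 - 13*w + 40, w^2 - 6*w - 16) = w - 8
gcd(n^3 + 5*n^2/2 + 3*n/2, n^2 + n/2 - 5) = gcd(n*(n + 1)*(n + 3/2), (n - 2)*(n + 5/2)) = 1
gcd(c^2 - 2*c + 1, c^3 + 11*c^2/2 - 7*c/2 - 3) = c - 1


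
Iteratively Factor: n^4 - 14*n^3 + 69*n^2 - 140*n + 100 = (n - 5)*(n^3 - 9*n^2 + 24*n - 20) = (n - 5)*(n - 2)*(n^2 - 7*n + 10) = (n - 5)*(n - 2)^2*(n - 5)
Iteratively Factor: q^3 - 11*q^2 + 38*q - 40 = (q - 5)*(q^2 - 6*q + 8) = (q - 5)*(q - 2)*(q - 4)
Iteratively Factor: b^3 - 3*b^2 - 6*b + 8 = (b - 1)*(b^2 - 2*b - 8) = (b - 1)*(b + 2)*(b - 4)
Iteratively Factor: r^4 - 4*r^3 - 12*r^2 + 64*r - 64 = (r - 2)*(r^3 - 2*r^2 - 16*r + 32) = (r - 2)^2*(r^2 - 16) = (r - 2)^2*(r + 4)*(r - 4)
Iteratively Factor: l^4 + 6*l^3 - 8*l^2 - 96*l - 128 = (l + 2)*(l^3 + 4*l^2 - 16*l - 64) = (l - 4)*(l + 2)*(l^2 + 8*l + 16) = (l - 4)*(l + 2)*(l + 4)*(l + 4)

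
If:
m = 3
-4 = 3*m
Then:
No Solution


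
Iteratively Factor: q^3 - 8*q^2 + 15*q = (q - 3)*(q^2 - 5*q) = (q - 5)*(q - 3)*(q)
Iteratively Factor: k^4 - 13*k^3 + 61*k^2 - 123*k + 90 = (k - 5)*(k^3 - 8*k^2 + 21*k - 18) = (k - 5)*(k - 3)*(k^2 - 5*k + 6) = (k - 5)*(k - 3)^2*(k - 2)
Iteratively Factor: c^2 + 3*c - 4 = (c - 1)*(c + 4)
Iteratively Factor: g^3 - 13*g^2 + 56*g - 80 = (g - 5)*(g^2 - 8*g + 16) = (g - 5)*(g - 4)*(g - 4)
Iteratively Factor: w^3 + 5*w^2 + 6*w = (w + 3)*(w^2 + 2*w) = w*(w + 3)*(w + 2)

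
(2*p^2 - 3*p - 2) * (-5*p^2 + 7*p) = -10*p^4 + 29*p^3 - 11*p^2 - 14*p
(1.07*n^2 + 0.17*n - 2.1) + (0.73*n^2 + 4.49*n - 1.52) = 1.8*n^2 + 4.66*n - 3.62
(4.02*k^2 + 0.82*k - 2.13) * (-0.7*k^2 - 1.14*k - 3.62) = -2.814*k^4 - 5.1568*k^3 - 13.9962*k^2 - 0.5402*k + 7.7106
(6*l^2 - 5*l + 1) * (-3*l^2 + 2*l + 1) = -18*l^4 + 27*l^3 - 7*l^2 - 3*l + 1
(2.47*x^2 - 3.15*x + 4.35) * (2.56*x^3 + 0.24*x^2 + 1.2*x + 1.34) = 6.3232*x^5 - 7.4712*x^4 + 13.344*x^3 + 0.573800000000001*x^2 + 0.999*x + 5.829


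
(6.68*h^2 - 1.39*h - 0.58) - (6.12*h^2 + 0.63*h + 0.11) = 0.56*h^2 - 2.02*h - 0.69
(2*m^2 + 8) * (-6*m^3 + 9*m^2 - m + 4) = -12*m^5 + 18*m^4 - 50*m^3 + 80*m^2 - 8*m + 32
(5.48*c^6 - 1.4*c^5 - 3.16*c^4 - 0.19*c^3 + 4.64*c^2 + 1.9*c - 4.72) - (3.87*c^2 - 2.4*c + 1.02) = 5.48*c^6 - 1.4*c^5 - 3.16*c^4 - 0.19*c^3 + 0.77*c^2 + 4.3*c - 5.74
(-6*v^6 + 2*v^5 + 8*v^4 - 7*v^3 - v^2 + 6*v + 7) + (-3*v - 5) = -6*v^6 + 2*v^5 + 8*v^4 - 7*v^3 - v^2 + 3*v + 2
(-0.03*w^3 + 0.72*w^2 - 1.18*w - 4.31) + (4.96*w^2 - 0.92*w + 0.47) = -0.03*w^3 + 5.68*w^2 - 2.1*w - 3.84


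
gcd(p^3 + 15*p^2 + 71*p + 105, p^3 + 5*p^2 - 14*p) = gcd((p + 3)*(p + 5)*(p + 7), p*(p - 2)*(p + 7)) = p + 7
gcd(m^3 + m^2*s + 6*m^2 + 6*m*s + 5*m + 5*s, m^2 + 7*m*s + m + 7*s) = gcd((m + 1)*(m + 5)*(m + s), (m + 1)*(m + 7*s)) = m + 1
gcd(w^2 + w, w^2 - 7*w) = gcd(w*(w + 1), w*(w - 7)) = w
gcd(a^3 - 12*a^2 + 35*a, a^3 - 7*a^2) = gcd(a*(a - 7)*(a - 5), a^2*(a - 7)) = a^2 - 7*a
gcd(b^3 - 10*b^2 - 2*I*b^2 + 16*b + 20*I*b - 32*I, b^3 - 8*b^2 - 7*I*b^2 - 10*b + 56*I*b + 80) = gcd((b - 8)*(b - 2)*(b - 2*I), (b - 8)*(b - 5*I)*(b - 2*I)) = b^2 + b*(-8 - 2*I) + 16*I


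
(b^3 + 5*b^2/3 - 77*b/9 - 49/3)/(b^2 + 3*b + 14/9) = (3*b^2 - 2*b - 21)/(3*b + 2)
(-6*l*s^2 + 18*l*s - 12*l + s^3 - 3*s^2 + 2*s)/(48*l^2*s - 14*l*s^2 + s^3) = (s^2 - 3*s + 2)/(s*(-8*l + s))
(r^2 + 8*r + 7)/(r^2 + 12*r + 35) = (r + 1)/(r + 5)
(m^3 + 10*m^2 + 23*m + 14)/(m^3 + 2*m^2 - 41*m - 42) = (m + 2)/(m - 6)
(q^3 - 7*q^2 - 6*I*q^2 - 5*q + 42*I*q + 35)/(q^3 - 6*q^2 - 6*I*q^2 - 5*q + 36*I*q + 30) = (q - 7)/(q - 6)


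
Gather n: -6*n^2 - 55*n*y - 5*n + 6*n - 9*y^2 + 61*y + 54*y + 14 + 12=-6*n^2 + n*(1 - 55*y) - 9*y^2 + 115*y + 26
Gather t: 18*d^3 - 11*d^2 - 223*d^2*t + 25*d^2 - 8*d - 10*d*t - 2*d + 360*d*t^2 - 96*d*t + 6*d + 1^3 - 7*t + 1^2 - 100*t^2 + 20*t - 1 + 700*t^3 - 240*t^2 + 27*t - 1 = 18*d^3 + 14*d^2 - 4*d + 700*t^3 + t^2*(360*d - 340) + t*(-223*d^2 - 106*d + 40)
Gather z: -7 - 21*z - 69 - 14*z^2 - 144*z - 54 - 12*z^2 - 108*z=-26*z^2 - 273*z - 130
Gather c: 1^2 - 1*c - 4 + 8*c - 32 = 7*c - 35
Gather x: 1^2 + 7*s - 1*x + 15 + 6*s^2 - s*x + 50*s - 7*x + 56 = 6*s^2 + 57*s + x*(-s - 8) + 72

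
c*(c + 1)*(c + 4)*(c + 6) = c^4 + 11*c^3 + 34*c^2 + 24*c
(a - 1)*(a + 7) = a^2 + 6*a - 7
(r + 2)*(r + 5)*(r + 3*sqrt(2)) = r^3 + 3*sqrt(2)*r^2 + 7*r^2 + 10*r + 21*sqrt(2)*r + 30*sqrt(2)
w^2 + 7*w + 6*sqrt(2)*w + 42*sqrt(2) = (w + 7)*(w + 6*sqrt(2))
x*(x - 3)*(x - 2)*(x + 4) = x^4 - x^3 - 14*x^2 + 24*x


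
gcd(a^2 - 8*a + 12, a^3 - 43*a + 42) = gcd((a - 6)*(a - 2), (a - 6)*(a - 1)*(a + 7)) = a - 6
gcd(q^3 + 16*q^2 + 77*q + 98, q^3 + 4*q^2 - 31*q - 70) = q^2 + 9*q + 14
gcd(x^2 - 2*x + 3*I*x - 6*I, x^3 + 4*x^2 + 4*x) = 1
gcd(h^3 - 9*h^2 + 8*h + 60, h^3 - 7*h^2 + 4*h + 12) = h - 6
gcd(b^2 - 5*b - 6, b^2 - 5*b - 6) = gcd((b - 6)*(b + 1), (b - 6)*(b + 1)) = b^2 - 5*b - 6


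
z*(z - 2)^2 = z^3 - 4*z^2 + 4*z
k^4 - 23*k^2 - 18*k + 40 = (k - 5)*(k - 1)*(k + 2)*(k + 4)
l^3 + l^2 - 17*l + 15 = (l - 3)*(l - 1)*(l + 5)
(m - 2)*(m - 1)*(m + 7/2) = m^3 + m^2/2 - 17*m/2 + 7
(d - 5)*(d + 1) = d^2 - 4*d - 5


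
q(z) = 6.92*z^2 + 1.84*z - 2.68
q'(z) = 13.84*z + 1.84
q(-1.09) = 3.54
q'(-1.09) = -13.25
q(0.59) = 0.81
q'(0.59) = 10.01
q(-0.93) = 1.59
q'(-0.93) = -11.03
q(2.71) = 53.13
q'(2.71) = 39.35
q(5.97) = 254.94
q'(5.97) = 84.46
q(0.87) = 4.16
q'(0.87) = 13.88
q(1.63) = 18.70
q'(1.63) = 24.40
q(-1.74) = 15.07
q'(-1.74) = -22.24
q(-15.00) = 1526.72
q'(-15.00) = -205.76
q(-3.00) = 54.08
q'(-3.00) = -39.68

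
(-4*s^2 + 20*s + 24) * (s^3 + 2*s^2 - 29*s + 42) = -4*s^5 + 12*s^4 + 180*s^3 - 700*s^2 + 144*s + 1008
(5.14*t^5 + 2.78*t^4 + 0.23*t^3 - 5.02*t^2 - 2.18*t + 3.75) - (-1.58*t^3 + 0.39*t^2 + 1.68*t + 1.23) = 5.14*t^5 + 2.78*t^4 + 1.81*t^3 - 5.41*t^2 - 3.86*t + 2.52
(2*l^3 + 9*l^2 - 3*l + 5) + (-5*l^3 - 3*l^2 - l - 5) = -3*l^3 + 6*l^2 - 4*l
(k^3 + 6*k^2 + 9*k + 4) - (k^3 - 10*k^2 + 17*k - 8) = 16*k^2 - 8*k + 12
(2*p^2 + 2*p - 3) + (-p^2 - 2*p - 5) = p^2 - 8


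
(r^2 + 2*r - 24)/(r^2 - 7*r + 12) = (r + 6)/(r - 3)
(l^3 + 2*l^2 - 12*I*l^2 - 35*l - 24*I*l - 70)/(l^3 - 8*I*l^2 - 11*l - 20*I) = (l^2 + l*(2 - 7*I) - 14*I)/(l^2 - 3*I*l + 4)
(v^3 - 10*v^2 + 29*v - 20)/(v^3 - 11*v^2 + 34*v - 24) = (v - 5)/(v - 6)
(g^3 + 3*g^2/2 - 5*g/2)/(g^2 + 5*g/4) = 2*(2*g^2 + 3*g - 5)/(4*g + 5)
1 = 1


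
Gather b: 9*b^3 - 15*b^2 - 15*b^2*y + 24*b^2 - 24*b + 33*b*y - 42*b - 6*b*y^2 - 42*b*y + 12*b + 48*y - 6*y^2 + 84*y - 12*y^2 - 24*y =9*b^3 + b^2*(9 - 15*y) + b*(-6*y^2 - 9*y - 54) - 18*y^2 + 108*y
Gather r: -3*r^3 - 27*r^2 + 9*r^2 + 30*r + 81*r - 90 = -3*r^3 - 18*r^2 + 111*r - 90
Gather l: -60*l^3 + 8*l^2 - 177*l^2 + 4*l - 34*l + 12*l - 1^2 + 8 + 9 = -60*l^3 - 169*l^2 - 18*l + 16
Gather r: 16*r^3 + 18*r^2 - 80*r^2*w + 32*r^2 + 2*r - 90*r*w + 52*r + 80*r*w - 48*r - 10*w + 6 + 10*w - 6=16*r^3 + r^2*(50 - 80*w) + r*(6 - 10*w)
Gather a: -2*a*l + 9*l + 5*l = -2*a*l + 14*l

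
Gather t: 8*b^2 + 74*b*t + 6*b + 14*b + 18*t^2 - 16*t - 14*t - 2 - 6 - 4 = 8*b^2 + 20*b + 18*t^2 + t*(74*b - 30) - 12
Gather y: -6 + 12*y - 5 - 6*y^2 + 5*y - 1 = -6*y^2 + 17*y - 12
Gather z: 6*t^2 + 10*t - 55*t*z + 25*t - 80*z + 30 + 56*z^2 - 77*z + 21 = 6*t^2 + 35*t + 56*z^2 + z*(-55*t - 157) + 51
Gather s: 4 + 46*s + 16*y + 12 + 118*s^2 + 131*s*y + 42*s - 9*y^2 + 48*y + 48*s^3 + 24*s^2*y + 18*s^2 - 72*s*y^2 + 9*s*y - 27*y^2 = 48*s^3 + s^2*(24*y + 136) + s*(-72*y^2 + 140*y + 88) - 36*y^2 + 64*y + 16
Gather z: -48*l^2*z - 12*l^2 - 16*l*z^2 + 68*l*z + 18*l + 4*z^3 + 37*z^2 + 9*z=-12*l^2 + 18*l + 4*z^3 + z^2*(37 - 16*l) + z*(-48*l^2 + 68*l + 9)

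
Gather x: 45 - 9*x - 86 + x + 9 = -8*x - 32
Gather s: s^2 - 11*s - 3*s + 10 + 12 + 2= s^2 - 14*s + 24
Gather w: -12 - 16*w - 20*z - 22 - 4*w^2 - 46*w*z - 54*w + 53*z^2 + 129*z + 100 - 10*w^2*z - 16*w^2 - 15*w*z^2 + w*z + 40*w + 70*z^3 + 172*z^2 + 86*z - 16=w^2*(-10*z - 20) + w*(-15*z^2 - 45*z - 30) + 70*z^3 + 225*z^2 + 195*z + 50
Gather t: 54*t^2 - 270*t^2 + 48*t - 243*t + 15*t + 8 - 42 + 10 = -216*t^2 - 180*t - 24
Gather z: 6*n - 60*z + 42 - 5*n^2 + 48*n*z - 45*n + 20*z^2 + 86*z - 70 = -5*n^2 - 39*n + 20*z^2 + z*(48*n + 26) - 28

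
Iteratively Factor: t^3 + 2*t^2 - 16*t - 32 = (t - 4)*(t^2 + 6*t + 8) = (t - 4)*(t + 4)*(t + 2)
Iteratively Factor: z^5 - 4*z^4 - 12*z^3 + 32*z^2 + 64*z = (z + 2)*(z^4 - 6*z^3 + 32*z) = (z + 2)^2*(z^3 - 8*z^2 + 16*z) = (z - 4)*(z + 2)^2*(z^2 - 4*z) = z*(z - 4)*(z + 2)^2*(z - 4)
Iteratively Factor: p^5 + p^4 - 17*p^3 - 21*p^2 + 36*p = (p + 3)*(p^4 - 2*p^3 - 11*p^2 + 12*p) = (p - 1)*(p + 3)*(p^3 - p^2 - 12*p) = p*(p - 1)*(p + 3)*(p^2 - p - 12) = p*(p - 4)*(p - 1)*(p + 3)*(p + 3)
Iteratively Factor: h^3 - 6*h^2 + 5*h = (h - 1)*(h^2 - 5*h) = (h - 5)*(h - 1)*(h)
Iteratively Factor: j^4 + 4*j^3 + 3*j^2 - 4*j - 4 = (j - 1)*(j^3 + 5*j^2 + 8*j + 4) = (j - 1)*(j + 2)*(j^2 + 3*j + 2) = (j - 1)*(j + 2)^2*(j + 1)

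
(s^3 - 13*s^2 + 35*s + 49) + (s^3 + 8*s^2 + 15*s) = 2*s^3 - 5*s^2 + 50*s + 49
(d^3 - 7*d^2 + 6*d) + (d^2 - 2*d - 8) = d^3 - 6*d^2 + 4*d - 8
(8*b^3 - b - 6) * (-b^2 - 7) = -8*b^5 - 55*b^3 + 6*b^2 + 7*b + 42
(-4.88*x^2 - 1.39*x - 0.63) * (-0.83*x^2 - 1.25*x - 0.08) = 4.0504*x^4 + 7.2537*x^3 + 2.6508*x^2 + 0.8987*x + 0.0504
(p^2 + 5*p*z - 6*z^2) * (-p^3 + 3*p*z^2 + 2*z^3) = -p^5 - 5*p^4*z + 9*p^3*z^2 + 17*p^2*z^3 - 8*p*z^4 - 12*z^5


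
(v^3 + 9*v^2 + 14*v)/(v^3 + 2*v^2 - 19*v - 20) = v*(v^2 + 9*v + 14)/(v^3 + 2*v^2 - 19*v - 20)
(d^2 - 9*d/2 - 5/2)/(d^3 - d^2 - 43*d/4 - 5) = 2*(d - 5)/(2*d^2 - 3*d - 20)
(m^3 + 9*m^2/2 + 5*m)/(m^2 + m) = (m^2 + 9*m/2 + 5)/(m + 1)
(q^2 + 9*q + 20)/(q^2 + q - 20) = (q + 4)/(q - 4)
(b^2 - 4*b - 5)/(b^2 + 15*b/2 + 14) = 2*(b^2 - 4*b - 5)/(2*b^2 + 15*b + 28)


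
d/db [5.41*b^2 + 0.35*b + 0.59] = 10.82*b + 0.35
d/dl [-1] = 0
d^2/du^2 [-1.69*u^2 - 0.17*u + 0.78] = -3.38000000000000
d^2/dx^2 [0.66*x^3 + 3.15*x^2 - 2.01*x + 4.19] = 3.96*x + 6.3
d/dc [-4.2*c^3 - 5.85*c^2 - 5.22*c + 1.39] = -12.6*c^2 - 11.7*c - 5.22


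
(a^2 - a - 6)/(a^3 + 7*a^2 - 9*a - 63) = (a + 2)/(a^2 + 10*a + 21)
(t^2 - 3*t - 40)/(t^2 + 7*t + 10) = (t - 8)/(t + 2)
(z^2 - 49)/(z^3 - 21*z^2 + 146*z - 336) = (z + 7)/(z^2 - 14*z + 48)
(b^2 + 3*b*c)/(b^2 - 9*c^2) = b/(b - 3*c)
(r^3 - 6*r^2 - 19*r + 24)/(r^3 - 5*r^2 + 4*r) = (r^2 - 5*r - 24)/(r*(r - 4))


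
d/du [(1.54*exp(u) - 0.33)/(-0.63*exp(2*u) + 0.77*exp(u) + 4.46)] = (0.9702*exp(2*u) - 0.4158*exp(u) + 7.1225)*exp(u)/(0.3969*exp(4*u) - 0.9702*exp(3*u) - 5.0267*exp(2*u) + 6.8684*exp(u) + 19.8916)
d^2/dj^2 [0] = 0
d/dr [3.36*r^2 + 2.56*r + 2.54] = 6.72*r + 2.56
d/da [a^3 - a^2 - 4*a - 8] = 3*a^2 - 2*a - 4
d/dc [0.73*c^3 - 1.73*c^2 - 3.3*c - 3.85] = 2.19*c^2 - 3.46*c - 3.3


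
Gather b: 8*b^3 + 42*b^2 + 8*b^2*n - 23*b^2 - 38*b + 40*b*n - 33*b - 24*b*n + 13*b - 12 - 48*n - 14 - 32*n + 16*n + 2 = 8*b^3 + b^2*(8*n + 19) + b*(16*n - 58) - 64*n - 24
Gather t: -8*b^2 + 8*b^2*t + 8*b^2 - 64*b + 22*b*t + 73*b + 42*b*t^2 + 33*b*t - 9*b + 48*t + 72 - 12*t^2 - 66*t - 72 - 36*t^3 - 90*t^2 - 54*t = -36*t^3 + t^2*(42*b - 102) + t*(8*b^2 + 55*b - 72)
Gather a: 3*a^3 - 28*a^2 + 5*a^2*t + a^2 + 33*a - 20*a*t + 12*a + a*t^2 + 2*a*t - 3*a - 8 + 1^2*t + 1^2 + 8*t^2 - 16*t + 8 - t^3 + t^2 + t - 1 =3*a^3 + a^2*(5*t - 27) + a*(t^2 - 18*t + 42) - t^3 + 9*t^2 - 14*t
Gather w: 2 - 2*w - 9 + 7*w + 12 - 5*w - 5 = 0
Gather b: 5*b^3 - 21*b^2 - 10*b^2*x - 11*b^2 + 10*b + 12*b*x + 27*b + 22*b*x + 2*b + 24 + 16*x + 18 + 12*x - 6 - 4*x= 5*b^3 + b^2*(-10*x - 32) + b*(34*x + 39) + 24*x + 36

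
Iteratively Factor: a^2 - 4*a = (a - 4)*(a)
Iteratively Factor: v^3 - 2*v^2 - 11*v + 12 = (v + 3)*(v^2 - 5*v + 4) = (v - 1)*(v + 3)*(v - 4)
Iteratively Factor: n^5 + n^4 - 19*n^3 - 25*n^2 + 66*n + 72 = (n - 4)*(n^4 + 5*n^3 + n^2 - 21*n - 18) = (n - 4)*(n + 1)*(n^3 + 4*n^2 - 3*n - 18) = (n - 4)*(n + 1)*(n + 3)*(n^2 + n - 6) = (n - 4)*(n - 2)*(n + 1)*(n + 3)*(n + 3)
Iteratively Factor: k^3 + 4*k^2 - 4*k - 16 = (k + 4)*(k^2 - 4) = (k - 2)*(k + 4)*(k + 2)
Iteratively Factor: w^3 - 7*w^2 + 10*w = (w - 5)*(w^2 - 2*w) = w*(w - 5)*(w - 2)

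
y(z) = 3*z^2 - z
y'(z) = 6*z - 1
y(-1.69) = 10.26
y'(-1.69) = -11.14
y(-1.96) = 13.48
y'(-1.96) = -12.76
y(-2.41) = 19.83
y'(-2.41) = -15.46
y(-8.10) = 204.93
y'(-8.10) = -49.60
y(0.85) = 1.32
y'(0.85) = 4.10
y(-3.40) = 38.08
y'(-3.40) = -21.40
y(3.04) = 24.68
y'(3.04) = 17.24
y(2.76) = 20.09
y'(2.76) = 15.56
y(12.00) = 420.00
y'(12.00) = 71.00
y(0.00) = 0.00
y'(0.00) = -1.00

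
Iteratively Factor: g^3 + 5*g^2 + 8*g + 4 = (g + 1)*(g^2 + 4*g + 4) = (g + 1)*(g + 2)*(g + 2)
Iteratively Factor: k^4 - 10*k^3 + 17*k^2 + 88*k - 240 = (k + 3)*(k^3 - 13*k^2 + 56*k - 80) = (k - 5)*(k + 3)*(k^2 - 8*k + 16) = (k - 5)*(k - 4)*(k + 3)*(k - 4)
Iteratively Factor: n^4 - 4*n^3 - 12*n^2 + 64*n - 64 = (n - 4)*(n^3 - 12*n + 16) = (n - 4)*(n + 4)*(n^2 - 4*n + 4) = (n - 4)*(n - 2)*(n + 4)*(n - 2)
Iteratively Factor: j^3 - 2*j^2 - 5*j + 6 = (j + 2)*(j^2 - 4*j + 3) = (j - 3)*(j + 2)*(j - 1)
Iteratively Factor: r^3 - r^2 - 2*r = (r + 1)*(r^2 - 2*r) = r*(r + 1)*(r - 2)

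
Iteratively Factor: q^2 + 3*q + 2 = (q + 2)*(q + 1)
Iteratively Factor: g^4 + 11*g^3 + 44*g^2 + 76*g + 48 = (g + 3)*(g^3 + 8*g^2 + 20*g + 16) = (g + 3)*(g + 4)*(g^2 + 4*g + 4) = (g + 2)*(g + 3)*(g + 4)*(g + 2)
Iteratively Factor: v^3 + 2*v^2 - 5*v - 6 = (v + 3)*(v^2 - v - 2) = (v - 2)*(v + 3)*(v + 1)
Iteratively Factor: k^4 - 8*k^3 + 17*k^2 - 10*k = (k - 1)*(k^3 - 7*k^2 + 10*k) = (k - 5)*(k - 1)*(k^2 - 2*k) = (k - 5)*(k - 2)*(k - 1)*(k)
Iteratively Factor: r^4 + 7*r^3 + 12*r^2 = (r + 4)*(r^3 + 3*r^2) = r*(r + 4)*(r^2 + 3*r) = r^2*(r + 4)*(r + 3)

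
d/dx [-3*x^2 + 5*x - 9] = 5 - 6*x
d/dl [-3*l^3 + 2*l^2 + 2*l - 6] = -9*l^2 + 4*l + 2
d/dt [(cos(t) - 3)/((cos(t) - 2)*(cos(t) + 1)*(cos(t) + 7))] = (-69*cos(t) - 3*cos(2*t) + cos(3*t) + 79)*sin(t)/(2*(cos(t) - 2)^2*(cos(t) + 1)^2*(cos(t) + 7)^2)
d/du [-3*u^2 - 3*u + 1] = -6*u - 3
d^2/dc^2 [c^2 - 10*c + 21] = 2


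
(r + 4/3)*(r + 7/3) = r^2 + 11*r/3 + 28/9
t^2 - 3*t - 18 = (t - 6)*(t + 3)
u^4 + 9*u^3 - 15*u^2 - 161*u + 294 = (u - 3)*(u - 2)*(u + 7)^2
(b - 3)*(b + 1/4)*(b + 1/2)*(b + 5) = b^4 + 11*b^3/4 - 107*b^2/8 - 11*b - 15/8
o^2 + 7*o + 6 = (o + 1)*(o + 6)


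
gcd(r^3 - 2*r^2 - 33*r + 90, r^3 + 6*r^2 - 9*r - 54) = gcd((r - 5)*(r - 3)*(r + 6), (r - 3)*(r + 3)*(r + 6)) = r^2 + 3*r - 18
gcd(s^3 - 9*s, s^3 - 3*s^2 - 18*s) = s^2 + 3*s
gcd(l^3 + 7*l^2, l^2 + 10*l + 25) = 1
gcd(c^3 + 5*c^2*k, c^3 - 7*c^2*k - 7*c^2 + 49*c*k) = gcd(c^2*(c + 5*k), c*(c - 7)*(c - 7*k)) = c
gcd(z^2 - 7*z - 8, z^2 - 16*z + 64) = z - 8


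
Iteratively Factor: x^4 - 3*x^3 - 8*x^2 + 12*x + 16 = (x + 2)*(x^3 - 5*x^2 + 2*x + 8) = (x + 1)*(x + 2)*(x^2 - 6*x + 8) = (x - 4)*(x + 1)*(x + 2)*(x - 2)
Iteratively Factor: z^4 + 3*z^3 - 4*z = (z + 2)*(z^3 + z^2 - 2*z) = z*(z + 2)*(z^2 + z - 2) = z*(z + 2)^2*(z - 1)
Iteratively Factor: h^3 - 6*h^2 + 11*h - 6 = (h - 2)*(h^2 - 4*h + 3) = (h - 3)*(h - 2)*(h - 1)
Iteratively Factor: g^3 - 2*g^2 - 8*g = (g)*(g^2 - 2*g - 8) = g*(g - 4)*(g + 2)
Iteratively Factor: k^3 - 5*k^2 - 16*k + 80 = (k - 5)*(k^2 - 16) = (k - 5)*(k - 4)*(k + 4)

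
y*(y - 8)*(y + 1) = y^3 - 7*y^2 - 8*y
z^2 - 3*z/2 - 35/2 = (z - 5)*(z + 7/2)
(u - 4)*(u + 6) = u^2 + 2*u - 24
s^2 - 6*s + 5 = (s - 5)*(s - 1)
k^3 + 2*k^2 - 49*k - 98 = (k - 7)*(k + 2)*(k + 7)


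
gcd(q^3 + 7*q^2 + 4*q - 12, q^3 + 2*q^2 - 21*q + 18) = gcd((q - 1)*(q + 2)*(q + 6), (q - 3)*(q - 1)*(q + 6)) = q^2 + 5*q - 6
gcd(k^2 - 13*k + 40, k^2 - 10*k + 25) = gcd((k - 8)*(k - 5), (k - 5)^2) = k - 5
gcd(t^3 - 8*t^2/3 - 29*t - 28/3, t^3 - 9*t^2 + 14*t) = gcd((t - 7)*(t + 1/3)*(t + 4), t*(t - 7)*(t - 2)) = t - 7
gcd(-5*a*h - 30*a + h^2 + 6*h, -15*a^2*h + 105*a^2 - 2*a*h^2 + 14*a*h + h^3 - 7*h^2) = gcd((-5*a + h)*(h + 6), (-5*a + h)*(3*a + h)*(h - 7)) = 5*a - h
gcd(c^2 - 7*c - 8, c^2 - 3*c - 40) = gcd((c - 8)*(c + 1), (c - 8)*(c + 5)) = c - 8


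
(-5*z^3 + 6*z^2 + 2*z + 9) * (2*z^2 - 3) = -10*z^5 + 12*z^4 + 19*z^3 - 6*z - 27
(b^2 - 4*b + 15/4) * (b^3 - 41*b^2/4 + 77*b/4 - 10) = b^5 - 57*b^4/4 + 64*b^3 - 2007*b^2/16 + 1795*b/16 - 75/2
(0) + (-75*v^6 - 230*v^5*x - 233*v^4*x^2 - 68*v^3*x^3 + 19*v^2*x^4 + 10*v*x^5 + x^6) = -75*v^6 - 230*v^5*x - 233*v^4*x^2 - 68*v^3*x^3 + 19*v^2*x^4 + 10*v*x^5 + x^6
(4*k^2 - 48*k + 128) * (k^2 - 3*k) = 4*k^4 - 60*k^3 + 272*k^2 - 384*k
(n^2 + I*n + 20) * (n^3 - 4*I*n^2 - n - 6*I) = n^5 - 3*I*n^4 + 23*n^3 - 87*I*n^2 - 14*n - 120*I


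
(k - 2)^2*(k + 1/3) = k^3 - 11*k^2/3 + 8*k/3 + 4/3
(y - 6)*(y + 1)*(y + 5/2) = y^3 - 5*y^2/2 - 37*y/2 - 15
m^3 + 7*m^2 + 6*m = m*(m + 1)*(m + 6)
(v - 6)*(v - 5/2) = v^2 - 17*v/2 + 15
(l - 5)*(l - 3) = l^2 - 8*l + 15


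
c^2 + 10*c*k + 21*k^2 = (c + 3*k)*(c + 7*k)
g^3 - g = g*(g - 1)*(g + 1)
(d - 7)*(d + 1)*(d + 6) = d^3 - 43*d - 42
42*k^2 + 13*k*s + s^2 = (6*k + s)*(7*k + s)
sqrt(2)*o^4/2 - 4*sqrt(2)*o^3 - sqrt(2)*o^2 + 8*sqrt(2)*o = o*(o - 8)*(o - sqrt(2))*(sqrt(2)*o/2 + 1)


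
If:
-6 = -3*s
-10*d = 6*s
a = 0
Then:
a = 0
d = -6/5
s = 2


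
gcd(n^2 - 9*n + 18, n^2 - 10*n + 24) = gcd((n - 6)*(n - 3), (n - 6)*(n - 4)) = n - 6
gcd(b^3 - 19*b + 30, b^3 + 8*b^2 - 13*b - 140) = b + 5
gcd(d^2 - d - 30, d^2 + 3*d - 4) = 1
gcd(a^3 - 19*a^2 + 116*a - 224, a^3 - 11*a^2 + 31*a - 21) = a - 7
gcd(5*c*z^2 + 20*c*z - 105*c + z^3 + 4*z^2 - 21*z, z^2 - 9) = z - 3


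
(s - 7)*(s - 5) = s^2 - 12*s + 35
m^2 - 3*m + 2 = (m - 2)*(m - 1)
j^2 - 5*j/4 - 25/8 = (j - 5/2)*(j + 5/4)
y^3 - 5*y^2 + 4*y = y*(y - 4)*(y - 1)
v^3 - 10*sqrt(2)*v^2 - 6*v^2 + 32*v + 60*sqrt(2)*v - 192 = (v - 6)*(v - 8*sqrt(2))*(v - 2*sqrt(2))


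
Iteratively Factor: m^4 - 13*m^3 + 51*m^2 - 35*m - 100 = (m - 4)*(m^3 - 9*m^2 + 15*m + 25) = (m - 4)*(m + 1)*(m^2 - 10*m + 25) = (m - 5)*(m - 4)*(m + 1)*(m - 5)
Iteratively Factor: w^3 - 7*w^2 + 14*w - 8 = (w - 4)*(w^2 - 3*w + 2) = (w - 4)*(w - 1)*(w - 2)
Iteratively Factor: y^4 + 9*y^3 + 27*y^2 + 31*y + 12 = (y + 1)*(y^3 + 8*y^2 + 19*y + 12) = (y + 1)^2*(y^2 + 7*y + 12) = (y + 1)^2*(y + 3)*(y + 4)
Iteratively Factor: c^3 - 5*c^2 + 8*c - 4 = (c - 2)*(c^2 - 3*c + 2) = (c - 2)*(c - 1)*(c - 2)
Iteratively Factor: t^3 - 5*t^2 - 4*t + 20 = (t - 5)*(t^2 - 4) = (t - 5)*(t - 2)*(t + 2)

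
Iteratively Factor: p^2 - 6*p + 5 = (p - 1)*(p - 5)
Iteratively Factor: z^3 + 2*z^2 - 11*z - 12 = (z + 1)*(z^2 + z - 12) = (z + 1)*(z + 4)*(z - 3)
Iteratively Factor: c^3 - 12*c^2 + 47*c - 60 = (c - 3)*(c^2 - 9*c + 20) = (c - 5)*(c - 3)*(c - 4)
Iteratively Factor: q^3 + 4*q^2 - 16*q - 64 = (q + 4)*(q^2 - 16) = (q - 4)*(q + 4)*(q + 4)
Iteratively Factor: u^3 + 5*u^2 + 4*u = (u + 4)*(u^2 + u) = u*(u + 4)*(u + 1)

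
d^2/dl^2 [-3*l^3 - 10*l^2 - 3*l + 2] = -18*l - 20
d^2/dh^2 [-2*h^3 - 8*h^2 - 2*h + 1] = -12*h - 16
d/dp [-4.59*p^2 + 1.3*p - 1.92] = 1.3 - 9.18*p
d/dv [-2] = 0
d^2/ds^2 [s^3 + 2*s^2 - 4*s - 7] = 6*s + 4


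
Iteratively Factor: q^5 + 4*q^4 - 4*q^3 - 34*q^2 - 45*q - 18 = (q + 3)*(q^4 + q^3 - 7*q^2 - 13*q - 6) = (q + 2)*(q + 3)*(q^3 - q^2 - 5*q - 3) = (q - 3)*(q + 2)*(q + 3)*(q^2 + 2*q + 1) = (q - 3)*(q + 1)*(q + 2)*(q + 3)*(q + 1)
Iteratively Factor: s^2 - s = (s - 1)*(s)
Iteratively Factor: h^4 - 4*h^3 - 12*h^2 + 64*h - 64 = (h + 4)*(h^3 - 8*h^2 + 20*h - 16) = (h - 4)*(h + 4)*(h^2 - 4*h + 4) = (h - 4)*(h - 2)*(h + 4)*(h - 2)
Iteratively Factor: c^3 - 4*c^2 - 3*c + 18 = (c - 3)*(c^2 - c - 6) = (c - 3)^2*(c + 2)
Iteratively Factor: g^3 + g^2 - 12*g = (g + 4)*(g^2 - 3*g) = (g - 3)*(g + 4)*(g)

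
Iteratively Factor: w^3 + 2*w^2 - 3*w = (w + 3)*(w^2 - w) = w*(w + 3)*(w - 1)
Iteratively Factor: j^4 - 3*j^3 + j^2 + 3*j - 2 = (j - 1)*(j^3 - 2*j^2 - j + 2) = (j - 1)*(j + 1)*(j^2 - 3*j + 2) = (j - 2)*(j - 1)*(j + 1)*(j - 1)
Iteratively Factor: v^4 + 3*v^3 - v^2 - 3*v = (v + 3)*(v^3 - v) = (v - 1)*(v + 3)*(v^2 + v) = v*(v - 1)*(v + 3)*(v + 1)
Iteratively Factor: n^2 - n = (n)*(n - 1)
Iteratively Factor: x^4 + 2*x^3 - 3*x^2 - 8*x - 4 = (x + 2)*(x^3 - 3*x - 2) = (x - 2)*(x + 2)*(x^2 + 2*x + 1) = (x - 2)*(x + 1)*(x + 2)*(x + 1)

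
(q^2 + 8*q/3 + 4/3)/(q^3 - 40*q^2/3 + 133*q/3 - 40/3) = (3*q^2 + 8*q + 4)/(3*q^3 - 40*q^2 + 133*q - 40)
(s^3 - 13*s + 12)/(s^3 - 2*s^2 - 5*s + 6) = (s + 4)/(s + 2)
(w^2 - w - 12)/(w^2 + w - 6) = (w - 4)/(w - 2)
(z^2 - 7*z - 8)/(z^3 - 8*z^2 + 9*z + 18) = (z - 8)/(z^2 - 9*z + 18)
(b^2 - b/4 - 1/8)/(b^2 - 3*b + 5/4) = (4*b + 1)/(2*(2*b - 5))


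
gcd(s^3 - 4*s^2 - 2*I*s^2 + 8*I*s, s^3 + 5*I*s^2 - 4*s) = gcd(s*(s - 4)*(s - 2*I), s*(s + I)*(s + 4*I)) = s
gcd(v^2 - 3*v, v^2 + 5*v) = v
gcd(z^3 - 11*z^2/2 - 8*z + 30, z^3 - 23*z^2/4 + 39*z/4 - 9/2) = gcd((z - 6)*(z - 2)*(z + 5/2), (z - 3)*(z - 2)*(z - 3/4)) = z - 2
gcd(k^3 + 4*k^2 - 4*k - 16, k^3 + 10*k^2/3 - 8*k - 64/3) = k^2 + 6*k + 8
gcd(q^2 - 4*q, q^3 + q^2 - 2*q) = q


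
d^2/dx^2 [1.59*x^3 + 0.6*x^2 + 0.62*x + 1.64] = 9.54*x + 1.2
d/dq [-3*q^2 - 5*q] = -6*q - 5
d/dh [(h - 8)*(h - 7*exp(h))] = h - (h - 8)*(7*exp(h) - 1) - 7*exp(h)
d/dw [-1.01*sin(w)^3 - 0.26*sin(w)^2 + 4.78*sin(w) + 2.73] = (-3.03*sin(w)^2 - 0.52*sin(w) + 4.78)*cos(w)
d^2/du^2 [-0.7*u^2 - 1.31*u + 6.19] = -1.40000000000000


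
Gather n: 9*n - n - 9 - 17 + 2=8*n - 24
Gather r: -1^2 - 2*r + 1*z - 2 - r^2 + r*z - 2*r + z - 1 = -r^2 + r*(z - 4) + 2*z - 4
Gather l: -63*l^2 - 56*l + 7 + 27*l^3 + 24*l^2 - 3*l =27*l^3 - 39*l^2 - 59*l + 7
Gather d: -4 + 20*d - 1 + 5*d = 25*d - 5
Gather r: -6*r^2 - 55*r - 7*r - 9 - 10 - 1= -6*r^2 - 62*r - 20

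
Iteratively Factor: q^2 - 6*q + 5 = (q - 5)*(q - 1)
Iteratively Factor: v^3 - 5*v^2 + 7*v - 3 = (v - 1)*(v^2 - 4*v + 3) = (v - 3)*(v - 1)*(v - 1)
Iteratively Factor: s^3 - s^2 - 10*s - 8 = (s + 1)*(s^2 - 2*s - 8) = (s + 1)*(s + 2)*(s - 4)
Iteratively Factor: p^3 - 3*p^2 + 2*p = (p - 1)*(p^2 - 2*p) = (p - 2)*(p - 1)*(p)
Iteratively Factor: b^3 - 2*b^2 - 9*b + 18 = (b - 3)*(b^2 + b - 6) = (b - 3)*(b + 3)*(b - 2)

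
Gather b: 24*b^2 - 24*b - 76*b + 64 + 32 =24*b^2 - 100*b + 96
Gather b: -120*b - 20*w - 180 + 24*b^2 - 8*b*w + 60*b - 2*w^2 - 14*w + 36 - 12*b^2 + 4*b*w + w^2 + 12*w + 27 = 12*b^2 + b*(-4*w - 60) - w^2 - 22*w - 117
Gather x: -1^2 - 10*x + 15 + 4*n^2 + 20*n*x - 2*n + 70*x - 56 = 4*n^2 - 2*n + x*(20*n + 60) - 42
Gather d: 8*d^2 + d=8*d^2 + d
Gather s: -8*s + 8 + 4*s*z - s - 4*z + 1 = s*(4*z - 9) - 4*z + 9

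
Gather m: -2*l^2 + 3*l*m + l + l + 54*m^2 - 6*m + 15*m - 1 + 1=-2*l^2 + 2*l + 54*m^2 + m*(3*l + 9)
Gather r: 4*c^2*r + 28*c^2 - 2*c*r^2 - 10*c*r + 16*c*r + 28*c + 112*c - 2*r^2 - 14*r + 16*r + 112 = 28*c^2 + 140*c + r^2*(-2*c - 2) + r*(4*c^2 + 6*c + 2) + 112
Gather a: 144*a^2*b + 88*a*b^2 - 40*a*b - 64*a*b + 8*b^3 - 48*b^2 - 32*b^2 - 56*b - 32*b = 144*a^2*b + a*(88*b^2 - 104*b) + 8*b^3 - 80*b^2 - 88*b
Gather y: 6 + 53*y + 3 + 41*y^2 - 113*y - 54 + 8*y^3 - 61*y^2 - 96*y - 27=8*y^3 - 20*y^2 - 156*y - 72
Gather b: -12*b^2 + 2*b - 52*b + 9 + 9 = -12*b^2 - 50*b + 18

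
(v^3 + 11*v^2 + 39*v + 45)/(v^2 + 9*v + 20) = (v^2 + 6*v + 9)/(v + 4)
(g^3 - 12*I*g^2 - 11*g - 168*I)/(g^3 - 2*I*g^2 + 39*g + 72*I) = (g - 7*I)/(g + 3*I)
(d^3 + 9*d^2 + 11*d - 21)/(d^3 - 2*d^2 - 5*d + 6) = (d^2 + 10*d + 21)/(d^2 - d - 6)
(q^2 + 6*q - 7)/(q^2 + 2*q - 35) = (q - 1)/(q - 5)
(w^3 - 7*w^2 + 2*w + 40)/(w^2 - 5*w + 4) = (w^2 - 3*w - 10)/(w - 1)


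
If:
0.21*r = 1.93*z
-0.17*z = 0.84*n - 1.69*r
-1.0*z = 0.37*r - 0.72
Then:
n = 2.99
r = 1.50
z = 0.16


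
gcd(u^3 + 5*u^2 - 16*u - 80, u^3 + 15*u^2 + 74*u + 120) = u^2 + 9*u + 20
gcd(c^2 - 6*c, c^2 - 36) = c - 6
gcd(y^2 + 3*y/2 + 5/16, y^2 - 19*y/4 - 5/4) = y + 1/4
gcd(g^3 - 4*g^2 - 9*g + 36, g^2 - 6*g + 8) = g - 4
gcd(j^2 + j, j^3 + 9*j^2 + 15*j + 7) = j + 1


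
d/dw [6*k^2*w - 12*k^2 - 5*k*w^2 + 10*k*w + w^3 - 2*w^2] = 6*k^2 - 10*k*w + 10*k + 3*w^2 - 4*w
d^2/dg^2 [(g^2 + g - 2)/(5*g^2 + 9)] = 2*(25*g^3 - 285*g^2 - 135*g + 171)/(125*g^6 + 675*g^4 + 1215*g^2 + 729)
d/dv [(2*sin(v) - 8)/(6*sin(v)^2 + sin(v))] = 4*(-3*cos(v) + 24/tan(v) + 2*cos(v)/sin(v)^2)/(6*sin(v) + 1)^2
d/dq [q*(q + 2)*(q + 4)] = 3*q^2 + 12*q + 8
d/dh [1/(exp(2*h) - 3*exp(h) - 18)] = (3 - 2*exp(h))*exp(h)/(-exp(2*h) + 3*exp(h) + 18)^2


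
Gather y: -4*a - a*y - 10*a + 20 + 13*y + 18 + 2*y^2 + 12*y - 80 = -14*a + 2*y^2 + y*(25 - a) - 42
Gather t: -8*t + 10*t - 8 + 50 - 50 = 2*t - 8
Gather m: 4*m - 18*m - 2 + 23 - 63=-14*m - 42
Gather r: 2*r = 2*r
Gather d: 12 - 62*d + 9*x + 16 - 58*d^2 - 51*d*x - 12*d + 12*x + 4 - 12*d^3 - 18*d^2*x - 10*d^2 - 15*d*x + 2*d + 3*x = -12*d^3 + d^2*(-18*x - 68) + d*(-66*x - 72) + 24*x + 32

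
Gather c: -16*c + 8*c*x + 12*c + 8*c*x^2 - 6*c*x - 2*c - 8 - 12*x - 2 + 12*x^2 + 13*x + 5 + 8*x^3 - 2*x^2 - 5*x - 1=c*(8*x^2 + 2*x - 6) + 8*x^3 + 10*x^2 - 4*x - 6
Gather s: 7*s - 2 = 7*s - 2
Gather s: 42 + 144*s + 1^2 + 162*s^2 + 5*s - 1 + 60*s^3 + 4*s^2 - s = 60*s^3 + 166*s^2 + 148*s + 42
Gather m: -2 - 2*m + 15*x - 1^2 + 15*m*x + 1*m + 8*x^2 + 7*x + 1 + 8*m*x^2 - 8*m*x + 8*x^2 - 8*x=m*(8*x^2 + 7*x - 1) + 16*x^2 + 14*x - 2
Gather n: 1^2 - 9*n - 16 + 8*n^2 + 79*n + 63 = 8*n^2 + 70*n + 48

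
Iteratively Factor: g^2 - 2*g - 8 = (g + 2)*(g - 4)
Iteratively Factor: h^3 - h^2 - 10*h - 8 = (h - 4)*(h^2 + 3*h + 2) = (h - 4)*(h + 2)*(h + 1)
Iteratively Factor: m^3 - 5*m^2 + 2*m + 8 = (m + 1)*(m^2 - 6*m + 8) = (m - 2)*(m + 1)*(m - 4)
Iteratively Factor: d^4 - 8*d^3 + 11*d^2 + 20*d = (d)*(d^3 - 8*d^2 + 11*d + 20) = d*(d + 1)*(d^2 - 9*d + 20) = d*(d - 5)*(d + 1)*(d - 4)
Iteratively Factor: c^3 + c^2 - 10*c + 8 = (c - 2)*(c^2 + 3*c - 4) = (c - 2)*(c - 1)*(c + 4)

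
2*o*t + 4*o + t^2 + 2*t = (2*o + t)*(t + 2)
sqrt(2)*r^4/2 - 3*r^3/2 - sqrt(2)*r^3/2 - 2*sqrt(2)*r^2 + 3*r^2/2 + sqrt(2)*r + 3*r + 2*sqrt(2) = (r - 2)*(r + 1)*(r - 2*sqrt(2))*(sqrt(2)*r/2 + 1/2)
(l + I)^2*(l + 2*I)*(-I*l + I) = -I*l^4 + 4*l^3 + I*l^3 - 4*l^2 + 5*I*l^2 - 2*l - 5*I*l + 2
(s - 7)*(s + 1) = s^2 - 6*s - 7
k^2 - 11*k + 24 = (k - 8)*(k - 3)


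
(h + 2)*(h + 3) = h^2 + 5*h + 6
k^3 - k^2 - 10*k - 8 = (k - 4)*(k + 1)*(k + 2)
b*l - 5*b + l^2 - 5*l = (b + l)*(l - 5)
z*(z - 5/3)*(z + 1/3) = z^3 - 4*z^2/3 - 5*z/9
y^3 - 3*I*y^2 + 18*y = y*(y - 6*I)*(y + 3*I)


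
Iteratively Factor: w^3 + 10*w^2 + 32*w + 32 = (w + 2)*(w^2 + 8*w + 16) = (w + 2)*(w + 4)*(w + 4)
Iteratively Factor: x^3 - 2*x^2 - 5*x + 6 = (x - 3)*(x^2 + x - 2) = (x - 3)*(x + 2)*(x - 1)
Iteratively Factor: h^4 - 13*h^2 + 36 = (h - 2)*(h^3 + 2*h^2 - 9*h - 18) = (h - 2)*(h + 2)*(h^2 - 9) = (h - 3)*(h - 2)*(h + 2)*(h + 3)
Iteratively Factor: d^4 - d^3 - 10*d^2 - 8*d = (d - 4)*(d^3 + 3*d^2 + 2*d) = d*(d - 4)*(d^2 + 3*d + 2) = d*(d - 4)*(d + 2)*(d + 1)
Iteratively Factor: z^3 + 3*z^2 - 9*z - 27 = (z - 3)*(z^2 + 6*z + 9) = (z - 3)*(z + 3)*(z + 3)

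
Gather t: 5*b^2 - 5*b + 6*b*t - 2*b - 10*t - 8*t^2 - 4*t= 5*b^2 - 7*b - 8*t^2 + t*(6*b - 14)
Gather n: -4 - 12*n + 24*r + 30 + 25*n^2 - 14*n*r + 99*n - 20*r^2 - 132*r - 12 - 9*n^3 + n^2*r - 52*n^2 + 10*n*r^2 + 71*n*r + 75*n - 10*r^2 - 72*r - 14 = -9*n^3 + n^2*(r - 27) + n*(10*r^2 + 57*r + 162) - 30*r^2 - 180*r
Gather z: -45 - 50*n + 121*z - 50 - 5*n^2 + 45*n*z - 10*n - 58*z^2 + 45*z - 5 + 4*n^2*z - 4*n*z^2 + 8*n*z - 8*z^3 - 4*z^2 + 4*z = -5*n^2 - 60*n - 8*z^3 + z^2*(-4*n - 62) + z*(4*n^2 + 53*n + 170) - 100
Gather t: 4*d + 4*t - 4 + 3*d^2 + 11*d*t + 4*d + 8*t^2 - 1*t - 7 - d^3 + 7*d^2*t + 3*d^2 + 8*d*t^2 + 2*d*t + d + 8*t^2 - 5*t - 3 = -d^3 + 6*d^2 + 9*d + t^2*(8*d + 16) + t*(7*d^2 + 13*d - 2) - 14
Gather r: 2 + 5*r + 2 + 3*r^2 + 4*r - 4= 3*r^2 + 9*r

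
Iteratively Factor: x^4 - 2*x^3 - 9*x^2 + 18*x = (x - 3)*(x^3 + x^2 - 6*x) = x*(x - 3)*(x^2 + x - 6) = x*(x - 3)*(x + 3)*(x - 2)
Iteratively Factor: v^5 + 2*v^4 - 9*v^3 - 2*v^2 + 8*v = (v)*(v^4 + 2*v^3 - 9*v^2 - 2*v + 8) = v*(v - 2)*(v^3 + 4*v^2 - v - 4) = v*(v - 2)*(v - 1)*(v^2 + 5*v + 4) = v*(v - 2)*(v - 1)*(v + 1)*(v + 4)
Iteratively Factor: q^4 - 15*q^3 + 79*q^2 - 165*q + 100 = (q - 5)*(q^3 - 10*q^2 + 29*q - 20) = (q - 5)^2*(q^2 - 5*q + 4) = (q - 5)^2*(q - 4)*(q - 1)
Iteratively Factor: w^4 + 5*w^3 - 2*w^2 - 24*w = (w - 2)*(w^3 + 7*w^2 + 12*w) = (w - 2)*(w + 3)*(w^2 + 4*w) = (w - 2)*(w + 3)*(w + 4)*(w)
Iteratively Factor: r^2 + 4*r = (r)*(r + 4)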